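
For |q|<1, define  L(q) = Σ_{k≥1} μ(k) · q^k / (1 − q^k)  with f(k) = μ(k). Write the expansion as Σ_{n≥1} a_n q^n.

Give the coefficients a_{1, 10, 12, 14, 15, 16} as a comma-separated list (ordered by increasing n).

1, 0, 0, 0, 0, 0

n=1: 1·1  μ→[1]=1
n=10: 10·1 5·2 2·5 1·10  μ→[1+(-1)+(-1)+1]=0
n=12: 1·12 2·6 3·4 4·3 6·2 12·1  μ→[1+(-1)+(-1)+0+1+0]=0
q^14  k|14↦μ(k): 14:1 7:-1 2:-1 1:1  a_14=0
n=15: 1·15 3·5 5·3 15·1  μ→[1+(-1)+(-1)+1]=0
n=16: 1·16 2·8 4·4 8·2 16·1  μ→[1+(-1)+0+0+0]=0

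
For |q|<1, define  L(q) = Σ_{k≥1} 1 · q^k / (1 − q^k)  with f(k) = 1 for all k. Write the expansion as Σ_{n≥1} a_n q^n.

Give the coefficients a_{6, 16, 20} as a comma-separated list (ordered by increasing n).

4, 5, 6

n=6: 1·6 2·3 3·2 6·1  f→[1+1+1+1]=4
[q^16] f(16)=1,f(8)=1,f(4)=1,f(2)=1,f(1)=1 ⇒ 5
d|20:{20,10,5,4,2,1}  Σf=1+1+1+1+1+1=6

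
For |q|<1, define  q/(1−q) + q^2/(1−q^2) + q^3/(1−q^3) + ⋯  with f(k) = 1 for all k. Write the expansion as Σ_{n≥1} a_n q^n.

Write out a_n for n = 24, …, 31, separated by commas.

q^24  k|24↦f(k): 24:1 12:1 8:1 6:1 4:1 3:1 2:1 1:1  a_24=8
[q^25] f(25)=1,f(5)=1,f(1)=1 ⇒ 3
n=26: 1·26 2·13 13·2 26·1  f→[1+1+1+1]=4
d|27:{27,9,3,1}  Σf=1+1+1+1=4
[q^28] f(28)=1,f(14)=1,f(7)=1,f(4)=1,f(2)=1,f(1)=1 ⇒ 6
d|29:{29,1}  Σf=1+1=2
[q^30] f(30)=1,f(15)=1,f(10)=1,f(6)=1,f(5)=1,f(3)=1,f(2)=1,f(1)=1 ⇒ 8
q^31  k|31↦f(k): 1:1 31:1  a_31=2

8, 3, 4, 4, 6, 2, 8, 2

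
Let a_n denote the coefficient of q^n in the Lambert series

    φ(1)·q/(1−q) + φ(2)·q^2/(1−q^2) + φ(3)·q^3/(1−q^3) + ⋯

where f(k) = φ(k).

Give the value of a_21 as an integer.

d|21:{21,7,3,1}  Σφ=12+6+2+1=21

a_21 = 21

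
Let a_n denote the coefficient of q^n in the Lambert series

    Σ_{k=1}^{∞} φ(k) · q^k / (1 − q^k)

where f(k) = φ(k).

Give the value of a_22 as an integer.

d|22:{22,11,2,1}  Σφ=10+10+1+1=22

a_22 = 22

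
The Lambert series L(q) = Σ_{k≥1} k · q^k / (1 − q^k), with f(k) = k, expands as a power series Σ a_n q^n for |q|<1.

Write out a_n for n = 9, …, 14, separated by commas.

[q^9] f(9)=9,f(3)=3,f(1)=1 ⇒ 13
d|10:{1,2,5,10}  Σf=1+2+5+10=18
q^11  k|11↦f(k): 1:1 11:11  a_11=12
d|12:{1,2,3,4,6,12}  Σf=1+2+3+4+6+12=28
[q^13] f(1)=1,f(13)=13 ⇒ 14
n=14: 1·14 2·7 7·2 14·1  f→[1+2+7+14]=24

13, 18, 12, 28, 14, 24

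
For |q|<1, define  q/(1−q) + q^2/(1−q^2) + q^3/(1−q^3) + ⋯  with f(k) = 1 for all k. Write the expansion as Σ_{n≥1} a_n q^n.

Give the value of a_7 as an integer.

d|7:{1,7}  Σf=1+1=2

a_7 = 2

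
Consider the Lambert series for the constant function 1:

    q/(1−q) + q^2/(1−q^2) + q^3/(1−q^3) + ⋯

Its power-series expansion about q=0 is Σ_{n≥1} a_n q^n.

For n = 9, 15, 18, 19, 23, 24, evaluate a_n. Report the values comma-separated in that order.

3, 4, 6, 2, 2, 8

n=9: 9·1 3·3 1·9  f→[1+1+1]=3
d|15:{15,5,3,1}  Σf=1+1+1+1=4
[q^18] f(18)=1,f(9)=1,f(6)=1,f(3)=1,f(2)=1,f(1)=1 ⇒ 6
q^19  k|19↦f(k): 1:1 19:1  a_19=2
q^23  k|23↦f(k): 23:1 1:1  a_23=2
[q^24] f(1)=1,f(2)=1,f(3)=1,f(4)=1,f(6)=1,f(8)=1,f(12)=1,f(24)=1 ⇒ 8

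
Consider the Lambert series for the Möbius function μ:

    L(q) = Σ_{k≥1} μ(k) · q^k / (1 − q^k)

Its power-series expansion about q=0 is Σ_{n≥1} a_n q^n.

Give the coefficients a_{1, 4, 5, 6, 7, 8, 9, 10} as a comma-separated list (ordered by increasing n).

1, 0, 0, 0, 0, 0, 0, 0

q^1  k|1↦μ(k): 1:1  a_1=1
q^4  k|4↦μ(k): 4:0 2:-1 1:1  a_4=0
q^5  k|5↦μ(k): 5:-1 1:1  a_5=0
q^6  k|6↦μ(k): 1:1 2:-1 3:-1 6:1  a_6=0
[q^7] μ(7)=-1,μ(1)=1 ⇒ 0
[q^8] μ(8)=0,μ(4)=0,μ(2)=-1,μ(1)=1 ⇒ 0
n=9: 1·9 3·3 9·1  μ→[1+(-1)+0]=0
[q^10] μ(1)=1,μ(2)=-1,μ(5)=-1,μ(10)=1 ⇒ 0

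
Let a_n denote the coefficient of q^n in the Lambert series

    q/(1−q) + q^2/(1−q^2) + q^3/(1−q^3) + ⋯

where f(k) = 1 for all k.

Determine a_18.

d|18:{18,9,6,3,2,1}  Σf=1+1+1+1+1+1=6

a_18 = 6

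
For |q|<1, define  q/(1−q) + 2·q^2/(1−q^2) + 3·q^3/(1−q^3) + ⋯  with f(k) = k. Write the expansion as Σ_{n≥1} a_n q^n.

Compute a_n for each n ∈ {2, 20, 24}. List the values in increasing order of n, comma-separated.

q^2  k|2↦f(k): 1:1 2:2  a_2=3
n=20: 20·1 10·2 5·4 4·5 2·10 1·20  f→[20+10+5+4+2+1]=42
n=24: 1·24 2·12 3·8 4·6 6·4 8·3 12·2 24·1  f→[1+2+3+4+6+8+12+24]=60

3, 42, 60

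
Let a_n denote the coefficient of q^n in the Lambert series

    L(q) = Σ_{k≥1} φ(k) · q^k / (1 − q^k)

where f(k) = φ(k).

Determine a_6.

d|6:{6,3,2,1}  Σφ=2+2+1+1=6

a_6 = 6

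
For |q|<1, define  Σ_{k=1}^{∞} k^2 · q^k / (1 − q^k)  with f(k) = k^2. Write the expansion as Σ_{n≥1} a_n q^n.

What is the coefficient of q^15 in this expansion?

a_15 = 260

d|15:{15,5,3,1}  Σf=225+25+9+1=260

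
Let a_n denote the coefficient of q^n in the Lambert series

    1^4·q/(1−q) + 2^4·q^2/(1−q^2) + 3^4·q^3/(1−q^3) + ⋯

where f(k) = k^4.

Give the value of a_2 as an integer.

[q^2] f(1)=1,f(2)=16 ⇒ 17

a_2 = 17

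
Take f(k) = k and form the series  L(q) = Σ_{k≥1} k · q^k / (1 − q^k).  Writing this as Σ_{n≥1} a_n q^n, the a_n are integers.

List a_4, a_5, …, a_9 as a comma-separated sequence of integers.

n=4: 4·1 2·2 1·4  f→[4+2+1]=7
n=5: 1·5 5·1  f→[1+5]=6
[q^6] f(6)=6,f(3)=3,f(2)=2,f(1)=1 ⇒ 12
q^7  k|7↦f(k): 7:7 1:1  a_7=8
n=8: 8·1 4·2 2·4 1·8  f→[8+4+2+1]=15
q^9  k|9↦f(k): 9:9 3:3 1:1  a_9=13

7, 6, 12, 8, 15, 13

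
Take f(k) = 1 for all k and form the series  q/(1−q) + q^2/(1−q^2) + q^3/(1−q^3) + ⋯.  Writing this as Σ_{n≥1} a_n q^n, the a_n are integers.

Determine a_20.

d|20:{20,10,5,4,2,1}  Σf=1+1+1+1+1+1=6

a_20 = 6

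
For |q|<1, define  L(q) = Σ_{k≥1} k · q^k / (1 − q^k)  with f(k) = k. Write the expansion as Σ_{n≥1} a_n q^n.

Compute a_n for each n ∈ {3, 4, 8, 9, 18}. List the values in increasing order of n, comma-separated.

d|3:{1,3}  Σf=1+3=4
[q^4] f(1)=1,f(2)=2,f(4)=4 ⇒ 7
q^8  k|8↦f(k): 8:8 4:4 2:2 1:1  a_8=15
n=9: 1·9 3·3 9·1  f→[1+3+9]=13
q^18  k|18↦f(k): 18:18 9:9 6:6 3:3 2:2 1:1  a_18=39

4, 7, 15, 13, 39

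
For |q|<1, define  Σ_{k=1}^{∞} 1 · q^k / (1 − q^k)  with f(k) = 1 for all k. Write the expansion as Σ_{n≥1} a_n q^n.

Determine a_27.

[q^27] f(1)=1,f(3)=1,f(9)=1,f(27)=1 ⇒ 4

a_27 = 4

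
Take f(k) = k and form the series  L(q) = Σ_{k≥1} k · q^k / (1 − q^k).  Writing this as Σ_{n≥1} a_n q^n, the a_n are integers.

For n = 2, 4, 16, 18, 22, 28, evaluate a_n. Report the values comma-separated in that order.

3, 7, 31, 39, 36, 56

q^2  k|2↦f(k): 1:1 2:2  a_2=3
[q^4] f(4)=4,f(2)=2,f(1)=1 ⇒ 7
q^16  k|16↦f(k): 1:1 2:2 4:4 8:8 16:16  a_16=31
n=18: 1·18 2·9 3·6 6·3 9·2 18·1  f→[1+2+3+6+9+18]=39
d|22:{22,11,2,1}  Σf=22+11+2+1=36
d|28:{28,14,7,4,2,1}  Σf=28+14+7+4+2+1=56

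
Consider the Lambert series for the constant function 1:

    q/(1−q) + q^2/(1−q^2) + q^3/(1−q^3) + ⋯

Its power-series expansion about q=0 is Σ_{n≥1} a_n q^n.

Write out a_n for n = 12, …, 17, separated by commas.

6, 2, 4, 4, 5, 2

q^12  k|12↦f(k): 1:1 2:1 3:1 4:1 6:1 12:1  a_12=6
n=13: 1·13 13·1  f→[1+1]=2
q^14  k|14↦f(k): 14:1 7:1 2:1 1:1  a_14=4
n=15: 15·1 5·3 3·5 1·15  f→[1+1+1+1]=4
[q^16] f(1)=1,f(2)=1,f(4)=1,f(8)=1,f(16)=1 ⇒ 5
[q^17] f(17)=1,f(1)=1 ⇒ 2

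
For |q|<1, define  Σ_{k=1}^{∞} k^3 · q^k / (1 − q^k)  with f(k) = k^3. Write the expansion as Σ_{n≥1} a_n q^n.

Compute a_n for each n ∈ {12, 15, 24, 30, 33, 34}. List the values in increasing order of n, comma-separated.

2044, 3528, 16380, 31752, 37296, 44226

[q^12] f(1)=1,f(2)=8,f(3)=27,f(4)=64,f(6)=216,f(12)=1728 ⇒ 2044
n=15: 15·1 5·3 3·5 1·15  f→[3375+125+27+1]=3528
d|24:{1,2,3,4,6,8,12,24}  Σf=1+8+27+64+216+512+1728+13824=16380
n=30: 30·1 15·2 10·3 6·5 5·6 3·10 2·15 1·30  f→[27000+3375+1000+216+125+27+8+1]=31752
q^33  k|33↦f(k): 33:35937 11:1331 3:27 1:1  a_33=37296
d|34:{1,2,17,34}  Σf=1+8+4913+39304=44226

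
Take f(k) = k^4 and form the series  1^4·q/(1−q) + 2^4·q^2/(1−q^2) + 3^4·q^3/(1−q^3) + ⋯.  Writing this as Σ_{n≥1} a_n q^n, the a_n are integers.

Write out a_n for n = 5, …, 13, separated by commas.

d|5:{5,1}  Σf=625+1=626
[q^6] f(1)=1,f(2)=16,f(3)=81,f(6)=1296 ⇒ 1394
q^7  k|7↦f(k): 1:1 7:2401  a_7=2402
d|8:{1,2,4,8}  Σf=1+16+256+4096=4369
d|9:{1,3,9}  Σf=1+81+6561=6643
d|10:{10,5,2,1}  Σf=10000+625+16+1=10642
q^11  k|11↦f(k): 11:14641 1:1  a_11=14642
[q^12] f(1)=1,f(2)=16,f(3)=81,f(4)=256,f(6)=1296,f(12)=20736 ⇒ 22386
[q^13] f(13)=28561,f(1)=1 ⇒ 28562

626, 1394, 2402, 4369, 6643, 10642, 14642, 22386, 28562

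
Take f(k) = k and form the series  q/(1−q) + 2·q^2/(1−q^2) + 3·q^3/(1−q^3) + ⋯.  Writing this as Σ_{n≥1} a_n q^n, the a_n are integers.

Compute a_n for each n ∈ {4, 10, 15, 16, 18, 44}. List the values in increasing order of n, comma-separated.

7, 18, 24, 31, 39, 84

q^4  k|4↦f(k): 4:4 2:2 1:1  a_4=7
q^10  k|10↦f(k): 10:10 5:5 2:2 1:1  a_10=18
[q^15] f(1)=1,f(3)=3,f(5)=5,f(15)=15 ⇒ 24
d|16:{1,2,4,8,16}  Σf=1+2+4+8+16=31
d|18:{18,9,6,3,2,1}  Σf=18+9+6+3+2+1=39
n=44: 44·1 22·2 11·4 4·11 2·22 1·44  f→[44+22+11+4+2+1]=84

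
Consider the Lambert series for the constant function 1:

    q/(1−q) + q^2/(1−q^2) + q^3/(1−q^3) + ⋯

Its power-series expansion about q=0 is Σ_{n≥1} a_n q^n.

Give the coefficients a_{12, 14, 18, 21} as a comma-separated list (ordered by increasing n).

q^12  k|12↦f(k): 1:1 2:1 3:1 4:1 6:1 12:1  a_12=6
q^14  k|14↦f(k): 1:1 2:1 7:1 14:1  a_14=4
n=18: 1·18 2·9 3·6 6·3 9·2 18·1  f→[1+1+1+1+1+1]=6
[q^21] f(21)=1,f(7)=1,f(3)=1,f(1)=1 ⇒ 4

6, 4, 6, 4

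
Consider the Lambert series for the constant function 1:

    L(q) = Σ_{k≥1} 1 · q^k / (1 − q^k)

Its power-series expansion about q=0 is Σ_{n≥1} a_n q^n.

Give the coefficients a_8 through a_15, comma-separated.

n=8: 8·1 4·2 2·4 1·8  f→[1+1+1+1]=4
[q^9] f(1)=1,f(3)=1,f(9)=1 ⇒ 3
[q^10] f(1)=1,f(2)=1,f(5)=1,f(10)=1 ⇒ 4
q^11  k|11↦f(k): 1:1 11:1  a_11=2
d|12:{12,6,4,3,2,1}  Σf=1+1+1+1+1+1=6
d|13:{13,1}  Σf=1+1=2
d|14:{1,2,7,14}  Σf=1+1+1+1=4
q^15  k|15↦f(k): 1:1 3:1 5:1 15:1  a_15=4

4, 3, 4, 2, 6, 2, 4, 4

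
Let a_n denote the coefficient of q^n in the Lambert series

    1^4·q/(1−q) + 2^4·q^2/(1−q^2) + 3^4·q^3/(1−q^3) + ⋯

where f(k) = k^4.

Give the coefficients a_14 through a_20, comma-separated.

40834, 51332, 69905, 83522, 112931, 130322, 170898

[q^14] f(1)=1,f(2)=16,f(7)=2401,f(14)=38416 ⇒ 40834
q^15  k|15↦f(k): 15:50625 5:625 3:81 1:1  a_15=51332
q^16  k|16↦f(k): 1:1 2:16 4:256 8:4096 16:65536  a_16=69905
q^17  k|17↦f(k): 1:1 17:83521  a_17=83522
d|18:{1,2,3,6,9,18}  Σf=1+16+81+1296+6561+104976=112931
d|19:{19,1}  Σf=130321+1=130322
d|20:{20,10,5,4,2,1}  Σf=160000+10000+625+256+16+1=170898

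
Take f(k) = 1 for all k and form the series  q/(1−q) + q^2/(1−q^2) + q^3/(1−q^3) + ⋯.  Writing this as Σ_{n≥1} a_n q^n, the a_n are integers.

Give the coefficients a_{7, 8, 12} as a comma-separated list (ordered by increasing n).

2, 4, 6

n=7: 7·1 1·7  f→[1+1]=2
n=8: 8·1 4·2 2·4 1·8  f→[1+1+1+1]=4
n=12: 12·1 6·2 4·3 3·4 2·6 1·12  f→[1+1+1+1+1+1]=6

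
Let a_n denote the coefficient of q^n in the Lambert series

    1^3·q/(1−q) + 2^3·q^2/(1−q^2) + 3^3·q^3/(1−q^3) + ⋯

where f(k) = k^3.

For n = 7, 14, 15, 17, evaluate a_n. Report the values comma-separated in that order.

344, 3096, 3528, 4914

[q^7] f(1)=1,f(7)=343 ⇒ 344
q^14  k|14↦f(k): 1:1 2:8 7:343 14:2744  a_14=3096
n=15: 1·15 3·5 5·3 15·1  f→[1+27+125+3375]=3528
d|17:{1,17}  Σf=1+4913=4914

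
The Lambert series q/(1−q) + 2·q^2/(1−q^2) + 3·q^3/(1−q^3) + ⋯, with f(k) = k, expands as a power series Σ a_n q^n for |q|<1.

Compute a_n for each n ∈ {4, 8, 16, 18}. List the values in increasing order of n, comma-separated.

d|4:{1,2,4}  Σf=1+2+4=7
q^8  k|8↦f(k): 8:8 4:4 2:2 1:1  a_8=15
n=16: 16·1 8·2 4·4 2·8 1·16  f→[16+8+4+2+1]=31
n=18: 18·1 9·2 6·3 3·6 2·9 1·18  f→[18+9+6+3+2+1]=39

7, 15, 31, 39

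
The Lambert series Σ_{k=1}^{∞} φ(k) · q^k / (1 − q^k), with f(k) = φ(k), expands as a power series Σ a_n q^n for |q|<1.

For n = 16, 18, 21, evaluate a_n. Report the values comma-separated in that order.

[q^16] φ(1)=1,φ(2)=1,φ(4)=2,φ(8)=4,φ(16)=8 ⇒ 16
q^18  k|18↦φ(k): 1:1 2:1 3:2 6:2 9:6 18:6  a_18=18
n=21: 1·21 3·7 7·3 21·1  φ→[1+2+6+12]=21

16, 18, 21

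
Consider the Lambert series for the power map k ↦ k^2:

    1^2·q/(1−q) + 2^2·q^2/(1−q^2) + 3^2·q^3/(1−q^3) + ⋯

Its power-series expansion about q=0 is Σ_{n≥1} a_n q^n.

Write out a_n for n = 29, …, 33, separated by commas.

q^29  k|29↦f(k): 1:1 29:841  a_29=842
n=30: 30·1 15·2 10·3 6·5 5·6 3·10 2·15 1·30  f→[900+225+100+36+25+9+4+1]=1300
[q^31] f(1)=1,f(31)=961 ⇒ 962
d|32:{1,2,4,8,16,32}  Σf=1+4+16+64+256+1024=1365
q^33  k|33↦f(k): 33:1089 11:121 3:9 1:1  a_33=1220

842, 1300, 962, 1365, 1220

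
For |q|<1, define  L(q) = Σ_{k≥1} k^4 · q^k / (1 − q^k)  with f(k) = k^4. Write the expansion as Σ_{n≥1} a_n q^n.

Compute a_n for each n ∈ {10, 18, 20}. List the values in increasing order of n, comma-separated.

10642, 112931, 170898

q^10  k|10↦f(k): 1:1 2:16 5:625 10:10000  a_10=10642
n=18: 1·18 2·9 3·6 6·3 9·2 18·1  f→[1+16+81+1296+6561+104976]=112931
q^20  k|20↦f(k): 1:1 2:16 4:256 5:625 10:10000 20:160000  a_20=170898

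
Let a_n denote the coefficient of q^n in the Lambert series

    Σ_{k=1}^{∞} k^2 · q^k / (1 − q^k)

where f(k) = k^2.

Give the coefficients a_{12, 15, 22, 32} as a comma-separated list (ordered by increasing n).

d|12:{1,2,3,4,6,12}  Σf=1+4+9+16+36+144=210
d|15:{1,3,5,15}  Σf=1+9+25+225=260
[q^22] f(1)=1,f(2)=4,f(11)=121,f(22)=484 ⇒ 610
d|32:{1,2,4,8,16,32}  Σf=1+4+16+64+256+1024=1365

210, 260, 610, 1365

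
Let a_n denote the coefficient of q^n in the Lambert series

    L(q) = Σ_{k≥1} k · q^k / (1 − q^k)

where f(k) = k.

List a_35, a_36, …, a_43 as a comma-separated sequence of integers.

[q^35] f(35)=35,f(7)=7,f(5)=5,f(1)=1 ⇒ 48
d|36:{1,2,3,4,6,9,12,18,36}  Σf=1+2+3+4+6+9+12+18+36=91
n=37: 1·37 37·1  f→[1+37]=38
d|38:{1,2,19,38}  Σf=1+2+19+38=60
n=39: 39·1 13·3 3·13 1·39  f→[39+13+3+1]=56
q^40  k|40↦f(k): 1:1 2:2 4:4 5:5 8:8 10:10 20:20 40:40  a_40=90
n=41: 1·41 41·1  f→[1+41]=42
d|42:{1,2,3,6,7,14,21,42}  Σf=1+2+3+6+7+14+21+42=96
n=43: 1·43 43·1  f→[1+43]=44

48, 91, 38, 60, 56, 90, 42, 96, 44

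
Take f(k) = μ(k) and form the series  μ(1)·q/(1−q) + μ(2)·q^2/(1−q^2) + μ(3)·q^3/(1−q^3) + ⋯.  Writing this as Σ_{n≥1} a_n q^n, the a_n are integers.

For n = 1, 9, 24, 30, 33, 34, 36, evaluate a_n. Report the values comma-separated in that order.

q^1  k|1↦μ(k): 1:1  a_1=1
d|9:{1,3,9}  Σμ=1+(-1)+0=0
n=24: 24·1 12·2 8·3 6·4 4·6 3·8 2·12 1·24  μ→[0+0+0+1+0+(-1)+(-1)+1]=0
q^30  k|30↦μ(k): 1:1 2:-1 3:-1 5:-1 6:1 10:1 15:1 30:-1  a_30=0
d|33:{1,3,11,33}  Σμ=1+(-1)+(-1)+1=0
n=34: 34·1 17·2 2·17 1·34  μ→[1+(-1)+(-1)+1]=0
n=36: 36·1 18·2 12·3 9·4 6·6 4·9 3·12 2·18 1·36  μ→[0+0+0+0+1+0+(-1)+(-1)+1]=0

1, 0, 0, 0, 0, 0, 0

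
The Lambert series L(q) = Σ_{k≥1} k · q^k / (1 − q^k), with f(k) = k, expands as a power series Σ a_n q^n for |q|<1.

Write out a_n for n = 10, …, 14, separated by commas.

[q^10] f(10)=10,f(5)=5,f(2)=2,f(1)=1 ⇒ 18
[q^11] f(11)=11,f(1)=1 ⇒ 12
n=12: 12·1 6·2 4·3 3·4 2·6 1·12  f→[12+6+4+3+2+1]=28
[q^13] f(13)=13,f(1)=1 ⇒ 14
q^14  k|14↦f(k): 14:14 7:7 2:2 1:1  a_14=24

18, 12, 28, 14, 24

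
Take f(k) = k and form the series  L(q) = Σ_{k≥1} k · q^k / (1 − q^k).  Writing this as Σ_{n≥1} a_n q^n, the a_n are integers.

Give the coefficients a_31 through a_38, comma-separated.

q^31  k|31↦f(k): 31:31 1:1  a_31=32
q^32  k|32↦f(k): 32:32 16:16 8:8 4:4 2:2 1:1  a_32=63
n=33: 33·1 11·3 3·11 1·33  f→[33+11+3+1]=48
q^34  k|34↦f(k): 1:1 2:2 17:17 34:34  a_34=54
[q^35] f(1)=1,f(5)=5,f(7)=7,f(35)=35 ⇒ 48
d|36:{36,18,12,9,6,4,3,2,1}  Σf=36+18+12+9+6+4+3+2+1=91
q^37  k|37↦f(k): 37:37 1:1  a_37=38
q^38  k|38↦f(k): 38:38 19:19 2:2 1:1  a_38=60

32, 63, 48, 54, 48, 91, 38, 60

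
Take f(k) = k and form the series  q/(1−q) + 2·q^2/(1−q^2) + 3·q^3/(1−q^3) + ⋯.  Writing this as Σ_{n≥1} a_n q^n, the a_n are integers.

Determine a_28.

[q^28] f(28)=28,f(14)=14,f(7)=7,f(4)=4,f(2)=2,f(1)=1 ⇒ 56

a_28 = 56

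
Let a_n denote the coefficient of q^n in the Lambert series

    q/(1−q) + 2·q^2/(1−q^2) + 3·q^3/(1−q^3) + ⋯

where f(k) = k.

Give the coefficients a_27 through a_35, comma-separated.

40, 56, 30, 72, 32, 63, 48, 54, 48

n=27: 27·1 9·3 3·9 1·27  f→[27+9+3+1]=40
d|28:{28,14,7,4,2,1}  Σf=28+14+7+4+2+1=56
[q^29] f(29)=29,f(1)=1 ⇒ 30
n=30: 1·30 2·15 3·10 5·6 6·5 10·3 15·2 30·1  f→[1+2+3+5+6+10+15+30]=72
d|31:{1,31}  Σf=1+31=32
d|32:{1,2,4,8,16,32}  Σf=1+2+4+8+16+32=63
[q^33] f(1)=1,f(3)=3,f(11)=11,f(33)=33 ⇒ 48
[q^34] f(1)=1,f(2)=2,f(17)=17,f(34)=34 ⇒ 54
[q^35] f(1)=1,f(5)=5,f(7)=7,f(35)=35 ⇒ 48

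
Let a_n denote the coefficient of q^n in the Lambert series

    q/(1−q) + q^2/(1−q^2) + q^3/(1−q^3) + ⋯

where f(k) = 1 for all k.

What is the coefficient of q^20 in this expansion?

a_20 = 6

d|20:{1,2,4,5,10,20}  Σf=1+1+1+1+1+1=6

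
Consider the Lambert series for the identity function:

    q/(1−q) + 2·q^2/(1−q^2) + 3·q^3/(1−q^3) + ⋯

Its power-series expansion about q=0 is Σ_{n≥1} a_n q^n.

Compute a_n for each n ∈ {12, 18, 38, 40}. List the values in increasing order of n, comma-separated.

28, 39, 60, 90

[q^12] f(1)=1,f(2)=2,f(3)=3,f(4)=4,f(6)=6,f(12)=12 ⇒ 28
d|18:{18,9,6,3,2,1}  Σf=18+9+6+3+2+1=39
q^38  k|38↦f(k): 38:38 19:19 2:2 1:1  a_38=60
[q^40] f(1)=1,f(2)=2,f(4)=4,f(5)=5,f(8)=8,f(10)=10,f(20)=20,f(40)=40 ⇒ 90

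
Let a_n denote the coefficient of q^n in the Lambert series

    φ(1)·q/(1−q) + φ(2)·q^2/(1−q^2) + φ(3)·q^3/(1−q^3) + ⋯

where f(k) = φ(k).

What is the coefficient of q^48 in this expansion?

d|48:{48,24,16,12,8,6,4,3,2,1}  Σφ=16+8+8+4+4+2+2+2+1+1=48

a_48 = 48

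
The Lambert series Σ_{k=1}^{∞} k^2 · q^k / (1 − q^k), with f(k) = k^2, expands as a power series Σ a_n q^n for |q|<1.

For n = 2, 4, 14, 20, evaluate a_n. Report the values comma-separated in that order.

5, 21, 250, 546

d|2:{2,1}  Σf=4+1=5
d|4:{4,2,1}  Σf=16+4+1=21
n=14: 1·14 2·7 7·2 14·1  f→[1+4+49+196]=250
[q^20] f(1)=1,f(2)=4,f(4)=16,f(5)=25,f(10)=100,f(20)=400 ⇒ 546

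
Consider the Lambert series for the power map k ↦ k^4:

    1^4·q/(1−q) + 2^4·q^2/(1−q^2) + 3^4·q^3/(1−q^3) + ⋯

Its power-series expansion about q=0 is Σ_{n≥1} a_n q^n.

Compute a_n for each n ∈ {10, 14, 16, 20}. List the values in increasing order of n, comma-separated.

q^10  k|10↦f(k): 10:10000 5:625 2:16 1:1  a_10=10642
n=14: 1·14 2·7 7·2 14·1  f→[1+16+2401+38416]=40834
q^16  k|16↦f(k): 1:1 2:16 4:256 8:4096 16:65536  a_16=69905
n=20: 1·20 2·10 4·5 5·4 10·2 20·1  f→[1+16+256+625+10000+160000]=170898

10642, 40834, 69905, 170898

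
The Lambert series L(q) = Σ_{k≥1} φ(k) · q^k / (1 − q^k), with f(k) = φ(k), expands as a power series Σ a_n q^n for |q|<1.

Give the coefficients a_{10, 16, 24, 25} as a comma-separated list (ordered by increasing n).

q^10  k|10↦φ(k): 1:1 2:1 5:4 10:4  a_10=10
d|16:{16,8,4,2,1}  Σφ=8+4+2+1+1=16
[q^24] φ(1)=1,φ(2)=1,φ(3)=2,φ(4)=2,φ(6)=2,φ(8)=4,φ(12)=4,φ(24)=8 ⇒ 24
[q^25] φ(1)=1,φ(5)=4,φ(25)=20 ⇒ 25

10, 16, 24, 25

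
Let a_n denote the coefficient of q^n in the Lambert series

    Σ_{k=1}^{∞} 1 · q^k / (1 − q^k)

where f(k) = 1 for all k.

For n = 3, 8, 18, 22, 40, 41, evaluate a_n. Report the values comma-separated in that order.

n=3: 3·1 1·3  f→[1+1]=2
q^8  k|8↦f(k): 1:1 2:1 4:1 8:1  a_8=4
n=18: 18·1 9·2 6·3 3·6 2·9 1·18  f→[1+1+1+1+1+1]=6
n=22: 1·22 2·11 11·2 22·1  f→[1+1+1+1]=4
d|40:{1,2,4,5,8,10,20,40}  Σf=1+1+1+1+1+1+1+1=8
q^41  k|41↦f(k): 41:1 1:1  a_41=2

2, 4, 6, 4, 8, 2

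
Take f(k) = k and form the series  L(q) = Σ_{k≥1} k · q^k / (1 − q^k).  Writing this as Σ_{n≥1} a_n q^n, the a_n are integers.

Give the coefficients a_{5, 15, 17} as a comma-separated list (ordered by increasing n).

q^5  k|5↦f(k): 1:1 5:5  a_5=6
[q^15] f(1)=1,f(3)=3,f(5)=5,f(15)=15 ⇒ 24
n=17: 17·1 1·17  f→[17+1]=18

6, 24, 18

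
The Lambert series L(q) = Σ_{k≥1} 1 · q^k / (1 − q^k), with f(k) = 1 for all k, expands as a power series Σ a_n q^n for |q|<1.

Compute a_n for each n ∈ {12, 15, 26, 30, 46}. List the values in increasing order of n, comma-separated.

6, 4, 4, 8, 4

[q^12] f(1)=1,f(2)=1,f(3)=1,f(4)=1,f(6)=1,f(12)=1 ⇒ 6
[q^15] f(1)=1,f(3)=1,f(5)=1,f(15)=1 ⇒ 4
[q^26] f(26)=1,f(13)=1,f(2)=1,f(1)=1 ⇒ 4
[q^30] f(1)=1,f(2)=1,f(3)=1,f(5)=1,f(6)=1,f(10)=1,f(15)=1,f(30)=1 ⇒ 8
[q^46] f(1)=1,f(2)=1,f(23)=1,f(46)=1 ⇒ 4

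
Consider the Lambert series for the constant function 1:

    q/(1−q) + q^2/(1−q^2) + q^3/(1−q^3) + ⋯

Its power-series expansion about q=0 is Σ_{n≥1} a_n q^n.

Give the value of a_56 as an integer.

a_56 = 8

[q^56] f(56)=1,f(28)=1,f(14)=1,f(8)=1,f(7)=1,f(4)=1,f(2)=1,f(1)=1 ⇒ 8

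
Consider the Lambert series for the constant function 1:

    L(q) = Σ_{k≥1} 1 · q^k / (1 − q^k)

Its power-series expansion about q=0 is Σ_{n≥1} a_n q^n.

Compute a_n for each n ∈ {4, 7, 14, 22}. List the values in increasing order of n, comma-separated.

n=4: 4·1 2·2 1·4  f→[1+1+1]=3
d|7:{7,1}  Σf=1+1=2
[q^14] f(14)=1,f(7)=1,f(2)=1,f(1)=1 ⇒ 4
q^22  k|22↦f(k): 22:1 11:1 2:1 1:1  a_22=4

3, 2, 4, 4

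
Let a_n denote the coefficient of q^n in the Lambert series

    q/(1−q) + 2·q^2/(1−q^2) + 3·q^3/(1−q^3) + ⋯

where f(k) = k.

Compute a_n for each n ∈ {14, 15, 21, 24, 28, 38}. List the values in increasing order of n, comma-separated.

q^14  k|14↦f(k): 1:1 2:2 7:7 14:14  a_14=24
d|15:{1,3,5,15}  Σf=1+3+5+15=24
q^21  k|21↦f(k): 21:21 7:7 3:3 1:1  a_21=32
[q^24] f(1)=1,f(2)=2,f(3)=3,f(4)=4,f(6)=6,f(8)=8,f(12)=12,f(24)=24 ⇒ 60
d|28:{28,14,7,4,2,1}  Σf=28+14+7+4+2+1=56
d|38:{38,19,2,1}  Σf=38+19+2+1=60

24, 24, 32, 60, 56, 60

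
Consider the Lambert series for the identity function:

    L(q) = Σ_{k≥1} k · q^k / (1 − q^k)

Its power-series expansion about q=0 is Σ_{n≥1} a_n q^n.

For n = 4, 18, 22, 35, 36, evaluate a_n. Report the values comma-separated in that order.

7, 39, 36, 48, 91

n=4: 1·4 2·2 4·1  f→[1+2+4]=7
q^18  k|18↦f(k): 1:1 2:2 3:3 6:6 9:9 18:18  a_18=39
[q^22] f(1)=1,f(2)=2,f(11)=11,f(22)=22 ⇒ 36
d|35:{1,5,7,35}  Σf=1+5+7+35=48
d|36:{1,2,3,4,6,9,12,18,36}  Σf=1+2+3+4+6+9+12+18+36=91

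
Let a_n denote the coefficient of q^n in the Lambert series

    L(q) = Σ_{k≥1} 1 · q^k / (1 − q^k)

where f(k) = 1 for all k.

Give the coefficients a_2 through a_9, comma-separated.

2, 2, 3, 2, 4, 2, 4, 3

q^2  k|2↦f(k): 2:1 1:1  a_2=2
[q^3] f(3)=1,f(1)=1 ⇒ 2
d|4:{4,2,1}  Σf=1+1+1=3
[q^5] f(5)=1,f(1)=1 ⇒ 2
q^6  k|6↦f(k): 6:1 3:1 2:1 1:1  a_6=4
[q^7] f(1)=1,f(7)=1 ⇒ 2
d|8:{1,2,4,8}  Σf=1+1+1+1=4
n=9: 9·1 3·3 1·9  f→[1+1+1]=3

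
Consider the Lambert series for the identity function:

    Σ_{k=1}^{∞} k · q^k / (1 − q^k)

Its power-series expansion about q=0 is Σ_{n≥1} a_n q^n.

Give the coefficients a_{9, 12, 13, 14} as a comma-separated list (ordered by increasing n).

[q^9] f(9)=9,f(3)=3,f(1)=1 ⇒ 13
[q^12] f(12)=12,f(6)=6,f(4)=4,f(3)=3,f(2)=2,f(1)=1 ⇒ 28
q^13  k|13↦f(k): 13:13 1:1  a_13=14
n=14: 14·1 7·2 2·7 1·14  f→[14+7+2+1]=24

13, 28, 14, 24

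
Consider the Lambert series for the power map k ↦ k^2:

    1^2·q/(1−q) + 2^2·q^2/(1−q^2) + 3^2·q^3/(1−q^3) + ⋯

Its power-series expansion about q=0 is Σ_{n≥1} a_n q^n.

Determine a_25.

d|25:{1,5,25}  Σf=1+25+625=651

a_25 = 651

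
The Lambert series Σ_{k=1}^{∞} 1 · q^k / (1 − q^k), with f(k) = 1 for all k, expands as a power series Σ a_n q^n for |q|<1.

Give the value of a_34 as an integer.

d|34:{34,17,2,1}  Σf=1+1+1+1=4

a_34 = 4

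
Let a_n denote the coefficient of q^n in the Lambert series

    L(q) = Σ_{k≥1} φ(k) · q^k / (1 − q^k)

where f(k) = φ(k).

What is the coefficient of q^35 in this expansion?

q^35  k|35↦φ(k): 1:1 5:4 7:6 35:24  a_35=35

a_35 = 35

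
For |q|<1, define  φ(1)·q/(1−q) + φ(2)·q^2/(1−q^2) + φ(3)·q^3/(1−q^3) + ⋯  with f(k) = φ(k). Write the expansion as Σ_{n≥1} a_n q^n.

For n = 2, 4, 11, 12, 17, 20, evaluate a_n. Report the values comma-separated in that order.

n=2: 2·1 1·2  φ→[1+1]=2
[q^4] φ(4)=2,φ(2)=1,φ(1)=1 ⇒ 4
n=11: 11·1 1·11  φ→[10+1]=11
[q^12] φ(1)=1,φ(2)=1,φ(3)=2,φ(4)=2,φ(6)=2,φ(12)=4 ⇒ 12
d|17:{17,1}  Σφ=16+1=17
q^20  k|20↦φ(k): 20:8 10:4 5:4 4:2 2:1 1:1  a_20=20

2, 4, 11, 12, 17, 20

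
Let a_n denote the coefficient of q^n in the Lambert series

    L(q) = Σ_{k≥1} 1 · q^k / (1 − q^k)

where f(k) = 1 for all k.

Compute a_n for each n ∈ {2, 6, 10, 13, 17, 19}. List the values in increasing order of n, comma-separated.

n=2: 2·1 1·2  f→[1+1]=2
d|6:{1,2,3,6}  Σf=1+1+1+1=4
q^10  k|10↦f(k): 1:1 2:1 5:1 10:1  a_10=4
n=13: 1·13 13·1  f→[1+1]=2
[q^17] f(17)=1,f(1)=1 ⇒ 2
d|19:{19,1}  Σf=1+1=2

2, 4, 4, 2, 2, 2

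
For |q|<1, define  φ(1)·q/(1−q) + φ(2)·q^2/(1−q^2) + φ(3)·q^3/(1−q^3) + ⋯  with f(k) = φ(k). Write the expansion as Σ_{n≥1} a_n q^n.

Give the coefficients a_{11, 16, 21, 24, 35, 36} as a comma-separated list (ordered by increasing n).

q^11  k|11↦φ(k): 1:1 11:10  a_11=11
n=16: 1·16 2·8 4·4 8·2 16·1  φ→[1+1+2+4+8]=16
d|21:{1,3,7,21}  Σφ=1+2+6+12=21
d|24:{1,2,3,4,6,8,12,24}  Σφ=1+1+2+2+2+4+4+8=24
[q^35] φ(1)=1,φ(5)=4,φ(7)=6,φ(35)=24 ⇒ 35
n=36: 1·36 2·18 3·12 4·9 6·6 9·4 12·3 18·2 36·1  φ→[1+1+2+2+2+6+4+6+12]=36

11, 16, 21, 24, 35, 36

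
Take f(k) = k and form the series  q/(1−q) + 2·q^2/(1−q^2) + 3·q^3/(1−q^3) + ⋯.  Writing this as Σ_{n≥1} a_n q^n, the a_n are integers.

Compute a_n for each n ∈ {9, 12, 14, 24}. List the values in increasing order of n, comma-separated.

13, 28, 24, 60

q^9  k|9↦f(k): 1:1 3:3 9:9  a_9=13
[q^12] f(1)=1,f(2)=2,f(3)=3,f(4)=4,f(6)=6,f(12)=12 ⇒ 28
q^14  k|14↦f(k): 1:1 2:2 7:7 14:14  a_14=24
q^24  k|24↦f(k): 24:24 12:12 8:8 6:6 4:4 3:3 2:2 1:1  a_24=60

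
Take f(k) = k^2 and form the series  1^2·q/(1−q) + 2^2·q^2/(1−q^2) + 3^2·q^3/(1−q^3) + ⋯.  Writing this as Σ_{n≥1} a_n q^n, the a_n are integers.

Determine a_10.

a_10 = 130

n=10: 1·10 2·5 5·2 10·1  f→[1+4+25+100]=130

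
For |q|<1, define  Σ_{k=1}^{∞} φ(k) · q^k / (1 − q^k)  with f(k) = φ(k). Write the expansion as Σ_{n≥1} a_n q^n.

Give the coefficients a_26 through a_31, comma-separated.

n=26: 26·1 13·2 2·13 1·26  φ→[12+12+1+1]=26
[q^27] φ(27)=18,φ(9)=6,φ(3)=2,φ(1)=1 ⇒ 27
d|28:{28,14,7,4,2,1}  Σφ=12+6+6+2+1+1=28
n=29: 1·29 29·1  φ→[1+28]=29
d|30:{1,2,3,5,6,10,15,30}  Σφ=1+1+2+4+2+4+8+8=30
[q^31] φ(1)=1,φ(31)=30 ⇒ 31

26, 27, 28, 29, 30, 31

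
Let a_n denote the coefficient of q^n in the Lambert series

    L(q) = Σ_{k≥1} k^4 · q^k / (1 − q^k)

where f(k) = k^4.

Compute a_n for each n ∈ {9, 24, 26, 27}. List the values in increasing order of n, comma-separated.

n=9: 1·9 3·3 9·1  f→[1+81+6561]=6643
n=24: 1·24 2·12 3·8 4·6 6·4 8·3 12·2 24·1  f→[1+16+81+256+1296+4096+20736+331776]=358258
d|26:{1,2,13,26}  Σf=1+16+28561+456976=485554
d|27:{27,9,3,1}  Σf=531441+6561+81+1=538084

6643, 358258, 485554, 538084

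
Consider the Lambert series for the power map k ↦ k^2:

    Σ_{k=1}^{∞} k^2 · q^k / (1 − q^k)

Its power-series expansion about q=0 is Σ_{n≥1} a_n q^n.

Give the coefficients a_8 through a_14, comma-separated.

85, 91, 130, 122, 210, 170, 250

n=8: 8·1 4·2 2·4 1·8  f→[64+16+4+1]=85
d|9:{1,3,9}  Σf=1+9+81=91
q^10  k|10↦f(k): 10:100 5:25 2:4 1:1  a_10=130
d|11:{11,1}  Σf=121+1=122
[q^12] f(1)=1,f(2)=4,f(3)=9,f(4)=16,f(6)=36,f(12)=144 ⇒ 210
n=13: 13·1 1·13  f→[169+1]=170
d|14:{14,7,2,1}  Σf=196+49+4+1=250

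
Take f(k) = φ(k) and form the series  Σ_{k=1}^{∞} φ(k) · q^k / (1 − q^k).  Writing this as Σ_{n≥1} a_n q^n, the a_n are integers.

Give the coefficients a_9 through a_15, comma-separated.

[q^9] φ(1)=1,φ(3)=2,φ(9)=6 ⇒ 9
d|10:{10,5,2,1}  Σφ=4+4+1+1=10
d|11:{11,1}  Σφ=10+1=11
n=12: 1·12 2·6 3·4 4·3 6·2 12·1  φ→[1+1+2+2+2+4]=12
d|13:{13,1}  Σφ=12+1=13
[q^14] φ(1)=1,φ(2)=1,φ(7)=6,φ(14)=6 ⇒ 14
q^15  k|15↦φ(k): 15:8 5:4 3:2 1:1  a_15=15

9, 10, 11, 12, 13, 14, 15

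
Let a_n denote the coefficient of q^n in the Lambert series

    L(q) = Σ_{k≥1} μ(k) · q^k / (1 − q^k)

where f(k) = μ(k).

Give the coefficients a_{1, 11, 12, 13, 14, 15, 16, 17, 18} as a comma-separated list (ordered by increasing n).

q^1  k|1↦μ(k): 1:1  a_1=1
q^11  k|11↦μ(k): 1:1 11:-1  a_11=0
d|12:{12,6,4,3,2,1}  Σμ=0+1+0+(-1)+(-1)+1=0
n=13: 13·1 1·13  μ→[(-1)+1]=0
[q^14] μ(1)=1,μ(2)=-1,μ(7)=-1,μ(14)=1 ⇒ 0
q^15  k|15↦μ(k): 1:1 3:-1 5:-1 15:1  a_15=0
n=16: 16·1 8·2 4·4 2·8 1·16  μ→[0+0+0+(-1)+1]=0
n=17: 17·1 1·17  μ→[(-1)+1]=0
q^18  k|18↦μ(k): 18:0 9:0 6:1 3:-1 2:-1 1:1  a_18=0

1, 0, 0, 0, 0, 0, 0, 0, 0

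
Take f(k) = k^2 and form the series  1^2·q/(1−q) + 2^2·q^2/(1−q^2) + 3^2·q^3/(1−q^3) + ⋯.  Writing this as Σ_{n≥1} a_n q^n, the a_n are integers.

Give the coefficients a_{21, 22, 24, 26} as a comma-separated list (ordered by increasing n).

500, 610, 850, 850

q^21  k|21↦f(k): 1:1 3:9 7:49 21:441  a_21=500
n=22: 1·22 2·11 11·2 22·1  f→[1+4+121+484]=610
[q^24] f(1)=1,f(2)=4,f(3)=9,f(4)=16,f(6)=36,f(8)=64,f(12)=144,f(24)=576 ⇒ 850
n=26: 26·1 13·2 2·13 1·26  f→[676+169+4+1]=850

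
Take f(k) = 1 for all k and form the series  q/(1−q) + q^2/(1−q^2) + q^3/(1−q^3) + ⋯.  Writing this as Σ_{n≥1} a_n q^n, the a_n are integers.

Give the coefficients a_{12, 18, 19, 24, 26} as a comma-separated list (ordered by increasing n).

d|12:{1,2,3,4,6,12}  Σf=1+1+1+1+1+1=6
d|18:{18,9,6,3,2,1}  Σf=1+1+1+1+1+1=6
n=19: 1·19 19·1  f→[1+1]=2
[q^24] f(1)=1,f(2)=1,f(3)=1,f(4)=1,f(6)=1,f(8)=1,f(12)=1,f(24)=1 ⇒ 8
d|26:{1,2,13,26}  Σf=1+1+1+1=4

6, 6, 2, 8, 4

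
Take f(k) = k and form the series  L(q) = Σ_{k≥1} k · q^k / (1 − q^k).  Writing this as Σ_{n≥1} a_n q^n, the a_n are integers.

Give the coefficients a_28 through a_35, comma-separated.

d|28:{1,2,4,7,14,28}  Σf=1+2+4+7+14+28=56
d|29:{1,29}  Σf=1+29=30
n=30: 30·1 15·2 10·3 6·5 5·6 3·10 2·15 1·30  f→[30+15+10+6+5+3+2+1]=72
[q^31] f(31)=31,f(1)=1 ⇒ 32
d|32:{1,2,4,8,16,32}  Σf=1+2+4+8+16+32=63
[q^33] f(33)=33,f(11)=11,f(3)=3,f(1)=1 ⇒ 48
d|34:{34,17,2,1}  Σf=34+17+2+1=54
q^35  k|35↦f(k): 35:35 7:7 5:5 1:1  a_35=48

56, 30, 72, 32, 63, 48, 54, 48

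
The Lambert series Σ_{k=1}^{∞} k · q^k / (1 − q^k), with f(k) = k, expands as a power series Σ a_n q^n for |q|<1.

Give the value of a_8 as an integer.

a_8 = 15

[q^8] f(8)=8,f(4)=4,f(2)=2,f(1)=1 ⇒ 15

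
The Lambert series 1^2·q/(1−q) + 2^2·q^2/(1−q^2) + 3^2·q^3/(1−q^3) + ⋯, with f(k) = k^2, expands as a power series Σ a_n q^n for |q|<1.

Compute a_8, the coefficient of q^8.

a_8 = 85

n=8: 8·1 4·2 2·4 1·8  f→[64+16+4+1]=85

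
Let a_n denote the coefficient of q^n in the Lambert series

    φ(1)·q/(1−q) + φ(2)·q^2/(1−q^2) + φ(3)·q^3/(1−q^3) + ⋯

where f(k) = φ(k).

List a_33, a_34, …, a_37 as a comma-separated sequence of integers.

d|33:{33,11,3,1}  Σφ=20+10+2+1=33
n=34: 34·1 17·2 2·17 1·34  φ→[16+16+1+1]=34
q^35  k|35↦φ(k): 35:24 7:6 5:4 1:1  a_35=35
q^36  k|36↦φ(k): 36:12 18:6 12:4 9:6 6:2 4:2 3:2 2:1 1:1  a_36=36
n=37: 37·1 1·37  φ→[36+1]=37

33, 34, 35, 36, 37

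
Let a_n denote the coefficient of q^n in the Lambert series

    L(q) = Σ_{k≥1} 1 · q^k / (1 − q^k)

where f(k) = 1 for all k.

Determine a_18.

[q^18] f(1)=1,f(2)=1,f(3)=1,f(6)=1,f(9)=1,f(18)=1 ⇒ 6

a_18 = 6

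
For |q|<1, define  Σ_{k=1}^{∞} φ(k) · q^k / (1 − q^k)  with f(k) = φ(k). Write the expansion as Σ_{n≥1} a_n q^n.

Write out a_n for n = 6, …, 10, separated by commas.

d|6:{6,3,2,1}  Σφ=2+2+1+1=6
q^7  k|7↦φ(k): 1:1 7:6  a_7=7
n=8: 8·1 4·2 2·4 1·8  φ→[4+2+1+1]=8
n=9: 1·9 3·3 9·1  φ→[1+2+6]=9
d|10:{10,5,2,1}  Σφ=4+4+1+1=10

6, 7, 8, 9, 10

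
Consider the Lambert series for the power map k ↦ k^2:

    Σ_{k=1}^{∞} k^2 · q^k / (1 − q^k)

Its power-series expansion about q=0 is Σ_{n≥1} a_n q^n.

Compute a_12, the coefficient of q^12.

a_12 = 210

n=12: 1·12 2·6 3·4 4·3 6·2 12·1  f→[1+4+9+16+36+144]=210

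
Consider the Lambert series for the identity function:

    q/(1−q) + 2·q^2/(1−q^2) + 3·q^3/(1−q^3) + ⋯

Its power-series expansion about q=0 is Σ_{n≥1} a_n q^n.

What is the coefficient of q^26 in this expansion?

a_26 = 42

[q^26] f(1)=1,f(2)=2,f(13)=13,f(26)=26 ⇒ 42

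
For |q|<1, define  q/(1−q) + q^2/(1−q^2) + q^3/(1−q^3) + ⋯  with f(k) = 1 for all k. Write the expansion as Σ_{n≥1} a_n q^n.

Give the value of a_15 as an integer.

q^15  k|15↦f(k): 15:1 5:1 3:1 1:1  a_15=4

a_15 = 4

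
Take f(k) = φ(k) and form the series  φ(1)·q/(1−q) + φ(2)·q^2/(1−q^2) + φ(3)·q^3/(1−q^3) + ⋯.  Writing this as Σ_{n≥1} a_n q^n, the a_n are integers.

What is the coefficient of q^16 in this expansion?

n=16: 1·16 2·8 4·4 8·2 16·1  φ→[1+1+2+4+8]=16

a_16 = 16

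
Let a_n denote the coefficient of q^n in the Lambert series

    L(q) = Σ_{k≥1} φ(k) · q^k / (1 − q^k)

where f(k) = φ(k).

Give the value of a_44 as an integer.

[q^44] φ(1)=1,φ(2)=1,φ(4)=2,φ(11)=10,φ(22)=10,φ(44)=20 ⇒ 44

a_44 = 44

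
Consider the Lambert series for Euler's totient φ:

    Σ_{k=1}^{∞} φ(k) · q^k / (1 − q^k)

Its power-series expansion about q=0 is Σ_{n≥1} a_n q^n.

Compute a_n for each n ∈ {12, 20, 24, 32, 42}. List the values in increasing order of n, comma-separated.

d|12:{12,6,4,3,2,1}  Σφ=4+2+2+2+1+1=12
q^20  k|20↦φ(k): 1:1 2:1 4:2 5:4 10:4 20:8  a_20=20
n=24: 1·24 2·12 3·8 4·6 6·4 8·3 12·2 24·1  φ→[1+1+2+2+2+4+4+8]=24
n=32: 1·32 2·16 4·8 8·4 16·2 32·1  φ→[1+1+2+4+8+16]=32
n=42: 1·42 2·21 3·14 6·7 7·6 14·3 21·2 42·1  φ→[1+1+2+2+6+6+12+12]=42

12, 20, 24, 32, 42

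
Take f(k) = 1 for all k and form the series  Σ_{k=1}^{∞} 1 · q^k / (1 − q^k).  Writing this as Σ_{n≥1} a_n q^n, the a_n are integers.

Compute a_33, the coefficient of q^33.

a_33 = 4

d|33:{1,3,11,33}  Σf=1+1+1+1=4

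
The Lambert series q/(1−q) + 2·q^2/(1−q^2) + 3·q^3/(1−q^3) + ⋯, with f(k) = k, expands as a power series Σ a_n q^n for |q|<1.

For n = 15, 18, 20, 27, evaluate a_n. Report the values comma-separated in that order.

n=15: 15·1 5·3 3·5 1·15  f→[15+5+3+1]=24
q^18  k|18↦f(k): 18:18 9:9 6:6 3:3 2:2 1:1  a_18=39
n=20: 1·20 2·10 4·5 5·4 10·2 20·1  f→[1+2+4+5+10+20]=42
n=27: 27·1 9·3 3·9 1·27  f→[27+9+3+1]=40

24, 39, 42, 40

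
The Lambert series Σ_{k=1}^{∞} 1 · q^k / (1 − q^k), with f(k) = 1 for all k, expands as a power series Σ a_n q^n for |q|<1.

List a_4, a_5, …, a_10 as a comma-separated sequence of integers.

3, 2, 4, 2, 4, 3, 4

d|4:{1,2,4}  Σf=1+1+1=3
[q^5] f(5)=1,f(1)=1 ⇒ 2
d|6:{1,2,3,6}  Σf=1+1+1+1=4
q^7  k|7↦f(k): 7:1 1:1  a_7=2
[q^8] f(8)=1,f(4)=1,f(2)=1,f(1)=1 ⇒ 4
n=9: 1·9 3·3 9·1  f→[1+1+1]=3
d|10:{10,5,2,1}  Σf=1+1+1+1=4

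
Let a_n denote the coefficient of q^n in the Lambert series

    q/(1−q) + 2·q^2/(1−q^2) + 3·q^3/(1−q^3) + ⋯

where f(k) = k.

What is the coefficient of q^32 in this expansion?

d|32:{32,16,8,4,2,1}  Σf=32+16+8+4+2+1=63

a_32 = 63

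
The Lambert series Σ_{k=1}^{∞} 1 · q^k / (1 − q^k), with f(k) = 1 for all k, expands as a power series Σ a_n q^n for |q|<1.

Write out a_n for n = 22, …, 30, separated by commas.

4, 2, 8, 3, 4, 4, 6, 2, 8

q^22  k|22↦f(k): 22:1 11:1 2:1 1:1  a_22=4
q^23  k|23↦f(k): 1:1 23:1  a_23=2
q^24  k|24↦f(k): 1:1 2:1 3:1 4:1 6:1 8:1 12:1 24:1  a_24=8
[q^25] f(1)=1,f(5)=1,f(25)=1 ⇒ 3
[q^26] f(26)=1,f(13)=1,f(2)=1,f(1)=1 ⇒ 4
d|27:{1,3,9,27}  Σf=1+1+1+1=4
[q^28] f(28)=1,f(14)=1,f(7)=1,f(4)=1,f(2)=1,f(1)=1 ⇒ 6
q^29  k|29↦f(k): 29:1 1:1  a_29=2
n=30: 1·30 2·15 3·10 5·6 6·5 10·3 15·2 30·1  f→[1+1+1+1+1+1+1+1]=8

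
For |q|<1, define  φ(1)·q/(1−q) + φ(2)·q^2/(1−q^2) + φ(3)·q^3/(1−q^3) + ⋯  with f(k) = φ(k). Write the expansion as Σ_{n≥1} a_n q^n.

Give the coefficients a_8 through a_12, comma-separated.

n=8: 1·8 2·4 4·2 8·1  φ→[1+1+2+4]=8
[q^9] φ(1)=1,φ(3)=2,φ(9)=6 ⇒ 9
d|10:{10,5,2,1}  Σφ=4+4+1+1=10
d|11:{1,11}  Σφ=1+10=11
[q^12] φ(12)=4,φ(6)=2,φ(4)=2,φ(3)=2,φ(2)=1,φ(1)=1 ⇒ 12

8, 9, 10, 11, 12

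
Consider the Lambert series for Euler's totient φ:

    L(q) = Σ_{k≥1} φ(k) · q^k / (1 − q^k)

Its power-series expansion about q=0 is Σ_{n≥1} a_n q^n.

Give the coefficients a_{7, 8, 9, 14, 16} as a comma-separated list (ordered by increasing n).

n=7: 7·1 1·7  φ→[6+1]=7
[q^8] φ(8)=4,φ(4)=2,φ(2)=1,φ(1)=1 ⇒ 8
d|9:{9,3,1}  Σφ=6+2+1=9
n=14: 14·1 7·2 2·7 1·14  φ→[6+6+1+1]=14
[q^16] φ(1)=1,φ(2)=1,φ(4)=2,φ(8)=4,φ(16)=8 ⇒ 16

7, 8, 9, 14, 16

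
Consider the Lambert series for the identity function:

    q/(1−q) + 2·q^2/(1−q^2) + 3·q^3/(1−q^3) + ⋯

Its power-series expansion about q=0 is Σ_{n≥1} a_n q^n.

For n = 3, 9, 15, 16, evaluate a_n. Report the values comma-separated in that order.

n=3: 1·3 3·1  f→[1+3]=4
d|9:{9,3,1}  Σf=9+3+1=13
n=15: 1·15 3·5 5·3 15·1  f→[1+3+5+15]=24
q^16  k|16↦f(k): 1:1 2:2 4:4 8:8 16:16  a_16=31

4, 13, 24, 31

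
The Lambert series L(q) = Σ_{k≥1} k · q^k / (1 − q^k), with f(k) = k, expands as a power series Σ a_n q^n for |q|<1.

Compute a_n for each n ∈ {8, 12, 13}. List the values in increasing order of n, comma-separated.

15, 28, 14

q^8  k|8↦f(k): 8:8 4:4 2:2 1:1  a_8=15
q^12  k|12↦f(k): 1:1 2:2 3:3 4:4 6:6 12:12  a_12=28
[q^13] f(1)=1,f(13)=13 ⇒ 14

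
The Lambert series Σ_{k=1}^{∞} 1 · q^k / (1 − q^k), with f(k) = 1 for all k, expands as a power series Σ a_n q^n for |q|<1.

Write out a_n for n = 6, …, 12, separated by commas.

4, 2, 4, 3, 4, 2, 6

[q^6] f(1)=1,f(2)=1,f(3)=1,f(6)=1 ⇒ 4
[q^7] f(1)=1,f(7)=1 ⇒ 2
[q^8] f(1)=1,f(2)=1,f(4)=1,f(8)=1 ⇒ 4
[q^9] f(9)=1,f(3)=1,f(1)=1 ⇒ 3
n=10: 1·10 2·5 5·2 10·1  f→[1+1+1+1]=4
n=11: 1·11 11·1  f→[1+1]=2
q^12  k|12↦f(k): 1:1 2:1 3:1 4:1 6:1 12:1  a_12=6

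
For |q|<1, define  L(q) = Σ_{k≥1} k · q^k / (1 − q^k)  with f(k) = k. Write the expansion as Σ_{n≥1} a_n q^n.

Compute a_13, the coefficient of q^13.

d|13:{1,13}  Σf=1+13=14

a_13 = 14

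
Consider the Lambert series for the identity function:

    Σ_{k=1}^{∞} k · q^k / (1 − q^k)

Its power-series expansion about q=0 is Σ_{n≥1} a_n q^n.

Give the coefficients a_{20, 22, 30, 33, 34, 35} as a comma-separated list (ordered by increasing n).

n=20: 1·20 2·10 4·5 5·4 10·2 20·1  f→[1+2+4+5+10+20]=42
n=22: 22·1 11·2 2·11 1·22  f→[22+11+2+1]=36
d|30:{1,2,3,5,6,10,15,30}  Σf=1+2+3+5+6+10+15+30=72
d|33:{1,3,11,33}  Σf=1+3+11+33=48
q^34  k|34↦f(k): 34:34 17:17 2:2 1:1  a_34=54
d|35:{35,7,5,1}  Σf=35+7+5+1=48

42, 36, 72, 48, 54, 48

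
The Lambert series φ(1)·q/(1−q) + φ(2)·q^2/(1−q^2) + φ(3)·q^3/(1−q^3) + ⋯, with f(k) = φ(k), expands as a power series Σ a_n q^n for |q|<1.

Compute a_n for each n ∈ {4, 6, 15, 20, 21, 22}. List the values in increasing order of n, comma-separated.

q^4  k|4↦φ(k): 4:2 2:1 1:1  a_4=4
[q^6] φ(6)=2,φ(3)=2,φ(2)=1,φ(1)=1 ⇒ 6
n=15: 15·1 5·3 3·5 1·15  φ→[8+4+2+1]=15
q^20  k|20↦φ(k): 1:1 2:1 4:2 5:4 10:4 20:8  a_20=20
[q^21] φ(1)=1,φ(3)=2,φ(7)=6,φ(21)=12 ⇒ 21
q^22  k|22↦φ(k): 22:10 11:10 2:1 1:1  a_22=22

4, 6, 15, 20, 21, 22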